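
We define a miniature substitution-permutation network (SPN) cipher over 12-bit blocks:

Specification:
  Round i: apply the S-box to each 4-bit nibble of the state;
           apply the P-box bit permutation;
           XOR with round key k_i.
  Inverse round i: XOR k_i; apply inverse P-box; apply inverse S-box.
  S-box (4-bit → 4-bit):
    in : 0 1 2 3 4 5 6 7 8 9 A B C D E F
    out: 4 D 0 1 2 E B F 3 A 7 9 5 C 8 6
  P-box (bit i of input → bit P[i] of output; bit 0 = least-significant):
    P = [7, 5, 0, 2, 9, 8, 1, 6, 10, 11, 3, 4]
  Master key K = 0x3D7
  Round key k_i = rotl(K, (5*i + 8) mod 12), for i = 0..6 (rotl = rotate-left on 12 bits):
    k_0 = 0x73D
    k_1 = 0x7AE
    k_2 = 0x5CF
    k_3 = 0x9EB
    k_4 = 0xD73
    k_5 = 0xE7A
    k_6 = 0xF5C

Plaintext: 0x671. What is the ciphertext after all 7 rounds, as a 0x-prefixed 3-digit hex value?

s_0 = plaintext = 0x671
s_1 = Round(s_0, k_0) = 0x8EA
s_2 = Round(s_1, k_1) = 0xB4F
s_3 = Round(s_2, k_2) = 0x0FE
s_4 = Round(s_3, k_3) = 0x8E5
s_5 = Round(s_4, k_4) = 0x116
s_6 = Round(s_5, k_5) = 0x884
s_7 = Round(s_6, k_6) = 0x07C

0x07C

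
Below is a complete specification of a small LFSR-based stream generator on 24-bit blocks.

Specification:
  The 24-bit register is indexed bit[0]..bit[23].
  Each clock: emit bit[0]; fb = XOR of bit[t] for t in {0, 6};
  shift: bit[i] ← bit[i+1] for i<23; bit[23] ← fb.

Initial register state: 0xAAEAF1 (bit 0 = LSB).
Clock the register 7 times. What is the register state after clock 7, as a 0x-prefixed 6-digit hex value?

reg_0 = 0xAAEAF1
clock 1: out=1, reg = 0x557578
clock 2: out=0, reg = 0xAABABC
clock 3: out=0, reg = 0x555D5E
clock 4: out=0, reg = 0xAAAEAF
clock 5: out=1, reg = 0xD55757
clock 6: out=1, reg = 0x6AABAB
clock 7: out=1, reg = 0xB555D5

0xB555D5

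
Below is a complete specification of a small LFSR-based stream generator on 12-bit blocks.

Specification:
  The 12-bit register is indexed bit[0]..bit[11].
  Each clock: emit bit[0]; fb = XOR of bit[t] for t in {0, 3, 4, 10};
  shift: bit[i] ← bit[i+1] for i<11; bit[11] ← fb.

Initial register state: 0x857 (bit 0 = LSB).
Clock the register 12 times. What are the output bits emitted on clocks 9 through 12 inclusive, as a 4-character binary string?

reg_0 = 0x857
clock 1: out=1, reg = 0x42B
clock 2: out=1, reg = 0xA15
clock 3: out=1, reg = 0x50A
clock 4: out=0, reg = 0x285
clock 5: out=1, reg = 0x942
clock 6: out=0, reg = 0x4A1
clock 7: out=1, reg = 0x250
clock 8: out=0, reg = 0x928
clock 9: out=0, reg = 0xC94
clock 10: out=0, reg = 0x64A
clock 11: out=0, reg = 0x325
clock 12: out=1, reg = 0x992

0001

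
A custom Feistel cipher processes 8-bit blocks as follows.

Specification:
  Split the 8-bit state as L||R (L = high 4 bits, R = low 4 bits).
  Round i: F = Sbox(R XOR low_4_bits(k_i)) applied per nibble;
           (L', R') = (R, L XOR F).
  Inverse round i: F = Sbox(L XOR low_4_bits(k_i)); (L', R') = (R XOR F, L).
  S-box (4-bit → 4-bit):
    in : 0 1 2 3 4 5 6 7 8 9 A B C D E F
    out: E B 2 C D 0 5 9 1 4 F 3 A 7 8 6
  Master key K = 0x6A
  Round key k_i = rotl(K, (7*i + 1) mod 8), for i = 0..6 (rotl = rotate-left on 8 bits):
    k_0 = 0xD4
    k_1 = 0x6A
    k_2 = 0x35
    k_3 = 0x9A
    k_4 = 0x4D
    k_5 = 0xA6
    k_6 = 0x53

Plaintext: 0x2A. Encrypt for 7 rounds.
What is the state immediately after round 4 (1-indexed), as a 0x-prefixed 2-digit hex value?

s_0 = plaintext = 0x2A
s_1 = Round(s_0, k_0) = 0xAA
s_2 = Round(s_1, k_1) = 0xA4
s_3 = Round(s_2, k_2) = 0x41
s_4 = Round(s_3, k_3) = 0x17
s_5 = Round(s_4, k_4) = 0x7E
s_6 = Round(s_5, k_5) = 0xE6
s_7 = Round(s_6, k_6) = 0x6E

0x17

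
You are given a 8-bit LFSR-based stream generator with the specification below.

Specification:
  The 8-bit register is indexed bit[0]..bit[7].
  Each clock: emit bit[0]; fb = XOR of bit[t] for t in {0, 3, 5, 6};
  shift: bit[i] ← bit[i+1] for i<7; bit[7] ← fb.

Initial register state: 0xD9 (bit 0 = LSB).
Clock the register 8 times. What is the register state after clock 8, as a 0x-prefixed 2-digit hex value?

reg_0 = 0xD9
clock 1: out=1, reg = 0xEC
clock 2: out=0, reg = 0xF6
clock 3: out=0, reg = 0x7B
clock 4: out=1, reg = 0x3D
clock 5: out=1, reg = 0x9E
clock 6: out=0, reg = 0xCF
clock 7: out=1, reg = 0xE7
clock 8: out=1, reg = 0xF3

0xF3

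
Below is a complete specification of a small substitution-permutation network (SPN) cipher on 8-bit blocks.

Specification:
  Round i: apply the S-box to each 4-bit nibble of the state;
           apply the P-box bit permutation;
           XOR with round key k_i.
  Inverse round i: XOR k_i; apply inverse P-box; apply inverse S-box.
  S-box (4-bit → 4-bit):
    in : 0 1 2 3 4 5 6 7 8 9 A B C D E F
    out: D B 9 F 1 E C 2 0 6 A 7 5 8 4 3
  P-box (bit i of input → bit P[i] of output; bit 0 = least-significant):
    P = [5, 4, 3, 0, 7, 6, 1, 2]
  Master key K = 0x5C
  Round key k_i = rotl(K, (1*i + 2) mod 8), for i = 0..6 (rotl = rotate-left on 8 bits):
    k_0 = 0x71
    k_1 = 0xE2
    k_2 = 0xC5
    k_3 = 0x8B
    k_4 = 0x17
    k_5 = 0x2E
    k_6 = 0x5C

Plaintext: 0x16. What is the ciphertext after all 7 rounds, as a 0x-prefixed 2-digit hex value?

0xCE

s_0 = plaintext = 0x16
s_1 = Round(s_0, k_0) = 0xBC
s_2 = Round(s_1, k_1) = 0x08
s_3 = Round(s_2, k_2) = 0x43
s_4 = Round(s_3, k_3) = 0x32
s_5 = Round(s_4, k_4) = 0xF0
s_6 = Round(s_5, k_5) = 0xC7
s_7 = Round(s_6, k_6) = 0xCE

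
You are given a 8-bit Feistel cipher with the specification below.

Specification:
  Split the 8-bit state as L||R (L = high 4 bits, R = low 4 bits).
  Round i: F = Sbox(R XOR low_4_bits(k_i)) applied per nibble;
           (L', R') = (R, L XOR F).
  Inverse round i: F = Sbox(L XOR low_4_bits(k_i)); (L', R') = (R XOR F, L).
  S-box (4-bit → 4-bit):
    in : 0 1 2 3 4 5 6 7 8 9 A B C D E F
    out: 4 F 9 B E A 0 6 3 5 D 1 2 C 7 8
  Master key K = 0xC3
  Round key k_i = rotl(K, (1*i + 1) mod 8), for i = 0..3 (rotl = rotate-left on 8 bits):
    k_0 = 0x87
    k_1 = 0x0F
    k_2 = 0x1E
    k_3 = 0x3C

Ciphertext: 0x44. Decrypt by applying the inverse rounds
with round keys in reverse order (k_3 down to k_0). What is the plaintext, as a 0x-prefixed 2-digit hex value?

0x70

s_0 = ciphertext = 0x44
s_1 = InvRound(s_0, k_3) = 0x74
s_2 = InvRound(s_1, k_2) = 0x17
s_3 = InvRound(s_2, k_1) = 0x01
s_4 = InvRound(s_3, k_0) = 0x70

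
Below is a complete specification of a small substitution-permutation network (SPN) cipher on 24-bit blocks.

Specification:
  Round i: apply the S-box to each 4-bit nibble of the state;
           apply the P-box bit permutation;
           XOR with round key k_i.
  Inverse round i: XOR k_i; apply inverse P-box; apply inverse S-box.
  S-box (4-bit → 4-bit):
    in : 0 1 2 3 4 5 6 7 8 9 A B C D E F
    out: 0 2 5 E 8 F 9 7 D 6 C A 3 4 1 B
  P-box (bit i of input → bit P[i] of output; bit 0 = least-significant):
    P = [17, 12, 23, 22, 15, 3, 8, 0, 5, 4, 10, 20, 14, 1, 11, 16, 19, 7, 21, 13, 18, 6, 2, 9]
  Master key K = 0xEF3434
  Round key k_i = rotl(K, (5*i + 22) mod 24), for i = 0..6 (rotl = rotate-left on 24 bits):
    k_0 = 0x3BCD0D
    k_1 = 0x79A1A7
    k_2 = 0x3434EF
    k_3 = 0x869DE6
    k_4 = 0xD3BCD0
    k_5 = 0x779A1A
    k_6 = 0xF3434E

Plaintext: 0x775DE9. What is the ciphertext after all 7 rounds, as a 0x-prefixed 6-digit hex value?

s_0 = plaintext = 0x775DE9
s_1 = Round(s_0, k_0) = 0x9611CB
s_2 = Round(s_1, k_1) = 0x3111F9
s_3 = Round(s_2, k_2) = 0xB4A630
s_4 = Round(s_3, k_3) = 0x97B68F
s_5 = Round(s_4, k_4) = 0xA82D37
s_6 = Round(s_5, k_5) = 0xDDE517
s_7 = Round(s_6, k_6) = 0x411772

0x411772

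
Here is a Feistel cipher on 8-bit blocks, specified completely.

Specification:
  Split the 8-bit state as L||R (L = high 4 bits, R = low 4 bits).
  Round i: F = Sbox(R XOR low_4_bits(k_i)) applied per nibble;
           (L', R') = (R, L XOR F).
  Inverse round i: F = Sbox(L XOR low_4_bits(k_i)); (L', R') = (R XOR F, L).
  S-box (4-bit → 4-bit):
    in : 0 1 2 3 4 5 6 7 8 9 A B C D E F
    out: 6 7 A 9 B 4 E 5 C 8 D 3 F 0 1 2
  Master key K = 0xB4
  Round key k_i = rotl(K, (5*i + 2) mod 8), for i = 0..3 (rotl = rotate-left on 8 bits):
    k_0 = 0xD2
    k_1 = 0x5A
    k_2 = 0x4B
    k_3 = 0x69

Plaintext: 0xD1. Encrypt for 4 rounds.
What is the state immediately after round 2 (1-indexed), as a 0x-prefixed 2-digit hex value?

s_0 = plaintext = 0xD1
s_1 = Round(s_0, k_0) = 0x14
s_2 = Round(s_1, k_1) = 0x40
s_3 = Round(s_2, k_2) = 0x07
s_4 = Round(s_3, k_3) = 0x71

0x40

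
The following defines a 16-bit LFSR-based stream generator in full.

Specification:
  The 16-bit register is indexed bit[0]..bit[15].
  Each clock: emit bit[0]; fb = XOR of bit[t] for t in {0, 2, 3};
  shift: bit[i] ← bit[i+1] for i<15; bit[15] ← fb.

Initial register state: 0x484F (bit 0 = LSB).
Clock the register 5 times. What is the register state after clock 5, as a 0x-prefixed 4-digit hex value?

reg_0 = 0x484F
clock 1: out=1, reg = 0xA427
clock 2: out=1, reg = 0x5213
clock 3: out=1, reg = 0xA909
clock 4: out=1, reg = 0x5484
clock 5: out=0, reg = 0xAA42

0xAA42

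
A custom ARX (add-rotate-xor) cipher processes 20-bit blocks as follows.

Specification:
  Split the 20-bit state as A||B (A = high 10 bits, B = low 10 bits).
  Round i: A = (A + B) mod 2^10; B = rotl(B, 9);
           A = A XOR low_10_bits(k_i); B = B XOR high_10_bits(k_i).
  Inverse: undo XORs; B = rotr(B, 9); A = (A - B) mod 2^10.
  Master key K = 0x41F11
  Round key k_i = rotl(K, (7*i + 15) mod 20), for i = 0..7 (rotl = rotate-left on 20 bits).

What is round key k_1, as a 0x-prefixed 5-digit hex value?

K = 0x41F11
k_0 = rotl(K, (7*0+15) mod 20) = rotl(K, 15) = 0x8A0F8
k_1 = rotl(K, (7*1+15) mod 20) = rotl(K, 2) = 0x07C45

0x07C45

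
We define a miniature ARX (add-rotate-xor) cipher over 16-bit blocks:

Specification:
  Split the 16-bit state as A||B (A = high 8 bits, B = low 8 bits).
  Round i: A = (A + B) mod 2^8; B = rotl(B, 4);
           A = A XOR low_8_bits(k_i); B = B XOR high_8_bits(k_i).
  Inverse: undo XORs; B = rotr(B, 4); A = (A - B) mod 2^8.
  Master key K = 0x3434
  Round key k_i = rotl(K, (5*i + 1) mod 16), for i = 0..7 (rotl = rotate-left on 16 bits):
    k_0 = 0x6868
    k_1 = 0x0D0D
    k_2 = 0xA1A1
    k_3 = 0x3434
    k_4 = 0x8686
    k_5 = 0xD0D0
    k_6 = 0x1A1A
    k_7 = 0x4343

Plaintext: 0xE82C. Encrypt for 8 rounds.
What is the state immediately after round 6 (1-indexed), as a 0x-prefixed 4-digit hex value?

s_0 = plaintext = 0xE82C
s_1 = Round(s_0, k_0) = 0x7CAA
s_2 = Round(s_1, k_1) = 0x2BA7
s_3 = Round(s_2, k_2) = 0x73DB
s_4 = Round(s_3, k_3) = 0x7A89
s_5 = Round(s_4, k_4) = 0x851E
s_6 = Round(s_5, k_5) = 0x7331
s_7 = Round(s_6, k_6) = 0xBE09
s_8 = Round(s_7, k_7) = 0x84D3

0x7331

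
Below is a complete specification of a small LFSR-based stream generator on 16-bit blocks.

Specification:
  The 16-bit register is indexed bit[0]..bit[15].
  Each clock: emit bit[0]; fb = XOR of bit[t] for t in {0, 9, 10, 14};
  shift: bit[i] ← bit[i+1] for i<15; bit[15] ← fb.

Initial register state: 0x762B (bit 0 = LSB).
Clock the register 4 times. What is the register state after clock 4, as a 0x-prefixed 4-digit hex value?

0xC762

reg_0 = 0x762B
clock 1: out=1, reg = 0x3B15
clock 2: out=1, reg = 0x1D8A
clock 3: out=0, reg = 0x8EC5
clock 4: out=1, reg = 0xC762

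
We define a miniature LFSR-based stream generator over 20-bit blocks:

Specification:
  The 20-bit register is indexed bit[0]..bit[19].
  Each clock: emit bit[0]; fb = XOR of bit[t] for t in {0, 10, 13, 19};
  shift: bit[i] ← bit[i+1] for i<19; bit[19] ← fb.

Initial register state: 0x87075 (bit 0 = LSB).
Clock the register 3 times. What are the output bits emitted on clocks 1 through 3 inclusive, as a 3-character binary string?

reg_0 = 0x87075
clock 1: out=1, reg = 0xC383A
clock 2: out=0, reg = 0x61C1D
clock 3: out=1, reg = 0x30E0E

101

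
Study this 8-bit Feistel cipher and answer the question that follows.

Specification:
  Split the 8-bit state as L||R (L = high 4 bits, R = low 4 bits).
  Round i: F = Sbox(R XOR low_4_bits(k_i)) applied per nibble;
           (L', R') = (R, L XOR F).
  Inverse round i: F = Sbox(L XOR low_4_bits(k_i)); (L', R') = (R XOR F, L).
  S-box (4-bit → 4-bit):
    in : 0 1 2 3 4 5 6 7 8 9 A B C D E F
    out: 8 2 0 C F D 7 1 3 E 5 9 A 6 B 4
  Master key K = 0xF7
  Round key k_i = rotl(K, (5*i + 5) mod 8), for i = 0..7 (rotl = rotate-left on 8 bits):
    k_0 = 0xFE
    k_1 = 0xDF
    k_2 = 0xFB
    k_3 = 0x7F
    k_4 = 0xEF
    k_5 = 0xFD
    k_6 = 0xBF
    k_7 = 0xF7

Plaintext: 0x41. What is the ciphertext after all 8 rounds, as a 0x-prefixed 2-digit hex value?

s_0 = plaintext = 0x41
s_1 = Round(s_0, k_0) = 0x10
s_2 = Round(s_1, k_1) = 0x05
s_3 = Round(s_2, k_2) = 0x5B
s_4 = Round(s_3, k_3) = 0xBA
s_5 = Round(s_4, k_4) = 0xA6
s_6 = Round(s_5, k_5) = 0x63
s_7 = Round(s_6, k_6) = 0x3C
s_8 = Round(s_7, k_7) = 0xCA

0xCA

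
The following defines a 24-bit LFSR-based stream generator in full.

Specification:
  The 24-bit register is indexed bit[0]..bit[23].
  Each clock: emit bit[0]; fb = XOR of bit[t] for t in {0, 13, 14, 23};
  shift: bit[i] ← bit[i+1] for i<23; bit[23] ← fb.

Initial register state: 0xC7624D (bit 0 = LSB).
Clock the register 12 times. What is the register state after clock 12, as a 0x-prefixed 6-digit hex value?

0x526C76

reg_0 = 0xC7624D
clock 1: out=1, reg = 0x63B126
clock 2: out=0, reg = 0xB1D893
clock 3: out=1, reg = 0xD8EC49
clock 4: out=1, reg = 0x6C7624
clock 5: out=0, reg = 0x363B12
clock 6: out=0, reg = 0x9B1D89
clock 7: out=1, reg = 0x4D8EC4
clock 8: out=0, reg = 0x26C762
clock 9: out=0, reg = 0x9363B1
clock 10: out=1, reg = 0x49B1D8
clock 11: out=0, reg = 0xA4D8EC
clock 12: out=0, reg = 0x526C76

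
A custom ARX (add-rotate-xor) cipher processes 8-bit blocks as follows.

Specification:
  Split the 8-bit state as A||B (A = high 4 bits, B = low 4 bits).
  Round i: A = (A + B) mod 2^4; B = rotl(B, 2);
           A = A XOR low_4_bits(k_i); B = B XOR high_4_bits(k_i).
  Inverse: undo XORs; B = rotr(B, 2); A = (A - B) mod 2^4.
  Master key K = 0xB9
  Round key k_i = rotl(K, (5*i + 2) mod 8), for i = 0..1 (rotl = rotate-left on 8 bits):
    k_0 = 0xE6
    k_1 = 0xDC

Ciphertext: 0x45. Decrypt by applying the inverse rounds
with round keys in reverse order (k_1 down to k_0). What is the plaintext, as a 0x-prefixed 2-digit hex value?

0xD3

s_0 = ciphertext = 0x45
s_1 = InvRound(s_0, k_1) = 0x62
s_2 = InvRound(s_1, k_0) = 0xD3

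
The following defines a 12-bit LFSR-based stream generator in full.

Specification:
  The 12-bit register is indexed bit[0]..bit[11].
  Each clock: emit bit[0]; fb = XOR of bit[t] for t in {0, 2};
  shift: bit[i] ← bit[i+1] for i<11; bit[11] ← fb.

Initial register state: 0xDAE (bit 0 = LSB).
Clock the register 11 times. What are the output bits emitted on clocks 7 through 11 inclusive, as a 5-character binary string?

reg_0 = 0xDAE
clock 1: out=0, reg = 0xED7
clock 2: out=1, reg = 0x76B
clock 3: out=1, reg = 0xBB5
clock 4: out=1, reg = 0x5DA
clock 5: out=0, reg = 0x2ED
clock 6: out=1, reg = 0x176
clock 7: out=0, reg = 0x8BB
clock 8: out=1, reg = 0xC5D
clock 9: out=1, reg = 0x62E
clock 10: out=0, reg = 0xB17
clock 11: out=1, reg = 0x58B

01101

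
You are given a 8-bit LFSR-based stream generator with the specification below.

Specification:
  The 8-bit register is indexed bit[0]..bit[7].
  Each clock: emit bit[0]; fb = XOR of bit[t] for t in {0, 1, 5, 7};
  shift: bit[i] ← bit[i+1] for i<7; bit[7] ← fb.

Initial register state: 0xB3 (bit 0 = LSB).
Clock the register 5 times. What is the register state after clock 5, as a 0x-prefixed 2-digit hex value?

0x55

reg_0 = 0xB3
clock 1: out=1, reg = 0x59
clock 2: out=1, reg = 0xAC
clock 3: out=0, reg = 0x56
clock 4: out=0, reg = 0xAB
clock 5: out=1, reg = 0x55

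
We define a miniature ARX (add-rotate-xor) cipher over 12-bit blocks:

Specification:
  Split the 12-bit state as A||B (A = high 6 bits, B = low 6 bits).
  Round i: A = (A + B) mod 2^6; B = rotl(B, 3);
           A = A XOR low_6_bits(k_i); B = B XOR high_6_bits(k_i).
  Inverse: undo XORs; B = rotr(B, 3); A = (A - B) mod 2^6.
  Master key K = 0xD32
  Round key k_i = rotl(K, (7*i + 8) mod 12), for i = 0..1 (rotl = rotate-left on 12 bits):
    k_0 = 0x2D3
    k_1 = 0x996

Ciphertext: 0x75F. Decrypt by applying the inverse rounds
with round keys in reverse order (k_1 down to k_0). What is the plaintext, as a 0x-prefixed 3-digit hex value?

0x3E0

s_0 = ciphertext = 0x75F
s_1 = InvRound(s_0, k_1) = 0xF0F
s_2 = InvRound(s_1, k_0) = 0x3E0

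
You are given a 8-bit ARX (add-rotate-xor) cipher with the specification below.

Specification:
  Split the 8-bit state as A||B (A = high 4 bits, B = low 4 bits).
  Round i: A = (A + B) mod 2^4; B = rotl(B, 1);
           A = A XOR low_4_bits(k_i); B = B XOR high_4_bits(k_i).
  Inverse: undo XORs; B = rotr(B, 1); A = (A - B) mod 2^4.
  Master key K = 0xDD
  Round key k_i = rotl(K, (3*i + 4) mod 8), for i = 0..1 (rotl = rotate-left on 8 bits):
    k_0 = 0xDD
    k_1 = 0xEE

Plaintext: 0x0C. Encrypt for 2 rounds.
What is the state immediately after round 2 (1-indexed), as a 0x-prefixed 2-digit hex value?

0xB6

s_0 = plaintext = 0x0C
s_1 = Round(s_0, k_0) = 0x14
s_2 = Round(s_1, k_1) = 0xB6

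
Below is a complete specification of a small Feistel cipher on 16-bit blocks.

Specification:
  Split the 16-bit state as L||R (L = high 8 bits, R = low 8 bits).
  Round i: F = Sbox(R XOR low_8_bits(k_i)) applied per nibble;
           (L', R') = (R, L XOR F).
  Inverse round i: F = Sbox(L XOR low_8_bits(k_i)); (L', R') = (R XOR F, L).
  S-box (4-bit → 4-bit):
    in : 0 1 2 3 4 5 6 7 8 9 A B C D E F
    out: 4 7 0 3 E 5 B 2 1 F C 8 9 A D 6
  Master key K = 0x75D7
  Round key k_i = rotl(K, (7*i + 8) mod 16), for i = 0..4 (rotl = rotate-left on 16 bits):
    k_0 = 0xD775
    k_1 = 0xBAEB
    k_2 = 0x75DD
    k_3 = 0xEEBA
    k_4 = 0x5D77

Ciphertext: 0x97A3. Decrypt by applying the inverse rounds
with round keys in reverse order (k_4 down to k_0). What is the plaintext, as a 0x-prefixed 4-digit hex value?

0x3C3C

s_0 = ciphertext = 0x97A3
s_1 = InvRound(s_0, k_4) = 0x7797
s_2 = InvRound(s_1, k_3) = 0x0D77
s_3 = InvRound(s_2, k_2) = 0xD30D
s_4 = InvRound(s_3, k_1) = 0x3CD3
s_5 = InvRound(s_4, k_0) = 0x3C3C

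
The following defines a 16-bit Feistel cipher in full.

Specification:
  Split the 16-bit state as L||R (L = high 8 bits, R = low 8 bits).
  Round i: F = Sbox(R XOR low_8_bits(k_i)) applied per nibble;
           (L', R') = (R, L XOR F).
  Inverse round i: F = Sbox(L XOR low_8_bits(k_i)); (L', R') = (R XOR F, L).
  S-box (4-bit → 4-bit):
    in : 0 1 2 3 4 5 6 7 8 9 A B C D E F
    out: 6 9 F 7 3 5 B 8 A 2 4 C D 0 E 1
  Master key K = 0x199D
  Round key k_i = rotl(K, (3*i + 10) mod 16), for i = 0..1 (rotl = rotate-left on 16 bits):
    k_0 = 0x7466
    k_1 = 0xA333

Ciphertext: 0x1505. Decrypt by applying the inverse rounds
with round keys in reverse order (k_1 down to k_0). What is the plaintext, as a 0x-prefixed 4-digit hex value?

s_0 = ciphertext = 0x1505
s_1 = InvRound(s_0, k_1) = 0xFE15
s_2 = InvRound(s_1, k_0) = 0x3FFE

0x3FFE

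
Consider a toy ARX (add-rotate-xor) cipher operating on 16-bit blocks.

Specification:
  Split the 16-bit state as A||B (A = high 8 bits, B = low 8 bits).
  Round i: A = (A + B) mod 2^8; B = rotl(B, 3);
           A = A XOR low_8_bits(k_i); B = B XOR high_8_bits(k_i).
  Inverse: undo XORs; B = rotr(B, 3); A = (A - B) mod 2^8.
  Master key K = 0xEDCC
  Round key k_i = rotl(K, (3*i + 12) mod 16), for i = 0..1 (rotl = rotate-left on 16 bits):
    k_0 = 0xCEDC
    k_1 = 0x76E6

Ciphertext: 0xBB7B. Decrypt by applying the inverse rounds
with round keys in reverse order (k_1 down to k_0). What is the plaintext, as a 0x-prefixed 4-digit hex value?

s_0 = ciphertext = 0xBB7B
s_1 = InvRound(s_0, k_1) = 0xBCA1
s_2 = InvRound(s_1, k_0) = 0x73ED

0x73ED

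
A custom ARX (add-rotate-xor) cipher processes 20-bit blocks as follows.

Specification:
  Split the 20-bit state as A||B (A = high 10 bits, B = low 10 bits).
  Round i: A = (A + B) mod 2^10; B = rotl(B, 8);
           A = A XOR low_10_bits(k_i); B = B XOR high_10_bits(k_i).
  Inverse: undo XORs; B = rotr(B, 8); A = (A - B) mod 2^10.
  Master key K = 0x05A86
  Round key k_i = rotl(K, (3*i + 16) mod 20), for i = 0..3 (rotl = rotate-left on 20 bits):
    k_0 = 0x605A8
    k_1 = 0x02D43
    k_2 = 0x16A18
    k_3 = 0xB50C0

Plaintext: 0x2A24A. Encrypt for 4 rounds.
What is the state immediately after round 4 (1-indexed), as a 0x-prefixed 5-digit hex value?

0x13B3E

s_0 = plaintext = 0x2A24A
s_1 = Round(s_0, k_0) = 0xD6B13
s_2 = Round(s_1, k_1) = 0xCBBCF
s_3 = Round(s_2, k_2) = 0x397A9
s_4 = Round(s_3, k_3) = 0x13B3E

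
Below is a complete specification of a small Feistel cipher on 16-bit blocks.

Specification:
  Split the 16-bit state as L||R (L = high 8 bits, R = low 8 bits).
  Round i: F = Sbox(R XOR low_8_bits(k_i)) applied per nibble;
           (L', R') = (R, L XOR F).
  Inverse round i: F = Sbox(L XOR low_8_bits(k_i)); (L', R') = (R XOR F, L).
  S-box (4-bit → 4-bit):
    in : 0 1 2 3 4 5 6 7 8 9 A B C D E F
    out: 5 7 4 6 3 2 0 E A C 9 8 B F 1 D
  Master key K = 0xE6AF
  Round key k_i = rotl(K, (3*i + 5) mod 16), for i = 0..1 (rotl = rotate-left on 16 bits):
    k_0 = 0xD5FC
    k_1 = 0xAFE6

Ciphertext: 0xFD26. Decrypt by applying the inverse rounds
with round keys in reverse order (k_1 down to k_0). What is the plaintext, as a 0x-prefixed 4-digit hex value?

0x695E

s_0 = ciphertext = 0xFD26
s_1 = InvRound(s_0, k_1) = 0x5EFD
s_2 = InvRound(s_1, k_0) = 0x695E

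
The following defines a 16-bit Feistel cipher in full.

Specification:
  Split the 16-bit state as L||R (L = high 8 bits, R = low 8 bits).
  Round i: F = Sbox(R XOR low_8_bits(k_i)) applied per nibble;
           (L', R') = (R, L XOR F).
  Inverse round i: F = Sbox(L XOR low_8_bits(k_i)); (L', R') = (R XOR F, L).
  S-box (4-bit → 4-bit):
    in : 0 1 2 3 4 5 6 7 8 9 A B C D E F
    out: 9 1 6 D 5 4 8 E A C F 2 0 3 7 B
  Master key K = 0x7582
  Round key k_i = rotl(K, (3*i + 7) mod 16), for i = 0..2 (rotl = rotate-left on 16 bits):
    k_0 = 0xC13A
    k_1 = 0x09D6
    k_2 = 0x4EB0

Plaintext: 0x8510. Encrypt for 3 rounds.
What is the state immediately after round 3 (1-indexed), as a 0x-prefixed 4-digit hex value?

0xC003

s_0 = plaintext = 0x8510
s_1 = Round(s_0, k_0) = 0x10EA
s_2 = Round(s_1, k_1) = 0xEAC0
s_3 = Round(s_2, k_2) = 0xC003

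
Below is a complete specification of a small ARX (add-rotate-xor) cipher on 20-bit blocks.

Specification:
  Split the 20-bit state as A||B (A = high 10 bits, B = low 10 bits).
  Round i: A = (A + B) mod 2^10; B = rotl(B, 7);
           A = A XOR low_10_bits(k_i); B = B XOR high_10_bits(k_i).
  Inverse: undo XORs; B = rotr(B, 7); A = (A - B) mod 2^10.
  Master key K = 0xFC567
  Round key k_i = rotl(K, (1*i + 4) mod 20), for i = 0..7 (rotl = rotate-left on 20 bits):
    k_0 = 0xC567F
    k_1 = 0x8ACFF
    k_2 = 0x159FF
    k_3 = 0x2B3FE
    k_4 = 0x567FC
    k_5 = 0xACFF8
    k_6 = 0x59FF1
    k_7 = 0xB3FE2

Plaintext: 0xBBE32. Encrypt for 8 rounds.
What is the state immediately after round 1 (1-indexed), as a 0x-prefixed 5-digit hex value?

0xD7A53

s_0 = plaintext = 0xBBE32
s_1 = Round(s_0, k_0) = 0xD7A53
s_2 = Round(s_1, k_1) = 0x53BE1
s_3 = Round(s_2, k_2) = 0x340AA
s_4 = Round(s_3, k_3) = 0xA11B9
s_5 = Round(s_4, k_4) = 0xF05EE
s_6 = Round(s_5, k_5) = 0x95D8E
s_7 = Round(s_6, k_6) = 0x05256
s_8 = Round(s_7, k_7) = 0x62185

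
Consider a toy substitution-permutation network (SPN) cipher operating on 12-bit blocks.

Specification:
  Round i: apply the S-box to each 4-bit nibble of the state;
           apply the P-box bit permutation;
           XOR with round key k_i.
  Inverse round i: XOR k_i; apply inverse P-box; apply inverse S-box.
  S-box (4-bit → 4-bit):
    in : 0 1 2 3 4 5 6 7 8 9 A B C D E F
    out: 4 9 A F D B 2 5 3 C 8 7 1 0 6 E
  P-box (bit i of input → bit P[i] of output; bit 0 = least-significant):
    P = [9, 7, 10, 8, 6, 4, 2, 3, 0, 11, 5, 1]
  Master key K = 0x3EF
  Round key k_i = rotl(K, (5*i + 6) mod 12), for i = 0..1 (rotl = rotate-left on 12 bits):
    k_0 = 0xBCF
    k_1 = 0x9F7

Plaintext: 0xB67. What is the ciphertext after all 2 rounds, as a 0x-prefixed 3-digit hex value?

0x568

s_0 = plaintext = 0xB67
s_1 = Round(s_0, k_0) = 0x5FE
s_2 = Round(s_1, k_1) = 0x568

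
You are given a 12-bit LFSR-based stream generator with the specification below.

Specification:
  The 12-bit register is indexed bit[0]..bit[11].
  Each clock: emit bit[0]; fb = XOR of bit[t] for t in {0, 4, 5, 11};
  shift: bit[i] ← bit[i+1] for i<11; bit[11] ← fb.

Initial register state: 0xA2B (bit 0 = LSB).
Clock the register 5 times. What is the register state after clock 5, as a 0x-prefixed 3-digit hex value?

0xBD1

reg_0 = 0xA2B
clock 1: out=1, reg = 0xD15
clock 2: out=1, reg = 0xE8A
clock 3: out=0, reg = 0xF45
clock 4: out=1, reg = 0x7A2
clock 5: out=0, reg = 0xBD1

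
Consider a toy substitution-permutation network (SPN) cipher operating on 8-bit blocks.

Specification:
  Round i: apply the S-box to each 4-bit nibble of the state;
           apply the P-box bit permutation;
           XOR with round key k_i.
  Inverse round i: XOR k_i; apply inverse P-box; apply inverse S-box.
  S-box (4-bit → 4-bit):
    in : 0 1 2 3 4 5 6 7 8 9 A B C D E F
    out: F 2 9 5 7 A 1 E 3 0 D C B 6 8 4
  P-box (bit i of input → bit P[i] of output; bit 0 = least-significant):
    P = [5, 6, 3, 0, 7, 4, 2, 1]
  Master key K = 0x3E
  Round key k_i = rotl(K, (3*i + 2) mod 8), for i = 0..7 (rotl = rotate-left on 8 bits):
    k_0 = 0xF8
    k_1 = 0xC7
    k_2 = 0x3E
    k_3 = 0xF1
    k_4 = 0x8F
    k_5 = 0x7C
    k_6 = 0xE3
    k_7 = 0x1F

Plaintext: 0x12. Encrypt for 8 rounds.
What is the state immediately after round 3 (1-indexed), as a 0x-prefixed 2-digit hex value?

0x6D

s_0 = plaintext = 0x12
s_1 = Round(s_0, k_0) = 0xC9
s_2 = Round(s_1, k_1) = 0x55
s_3 = Round(s_2, k_2) = 0x6D
s_4 = Round(s_3, k_3) = 0x39
s_5 = Round(s_4, k_4) = 0x0B
s_6 = Round(s_5, k_5) = 0xE3
s_7 = Round(s_6, k_6) = 0xC9
s_8 = Round(s_7, k_7) = 0x8D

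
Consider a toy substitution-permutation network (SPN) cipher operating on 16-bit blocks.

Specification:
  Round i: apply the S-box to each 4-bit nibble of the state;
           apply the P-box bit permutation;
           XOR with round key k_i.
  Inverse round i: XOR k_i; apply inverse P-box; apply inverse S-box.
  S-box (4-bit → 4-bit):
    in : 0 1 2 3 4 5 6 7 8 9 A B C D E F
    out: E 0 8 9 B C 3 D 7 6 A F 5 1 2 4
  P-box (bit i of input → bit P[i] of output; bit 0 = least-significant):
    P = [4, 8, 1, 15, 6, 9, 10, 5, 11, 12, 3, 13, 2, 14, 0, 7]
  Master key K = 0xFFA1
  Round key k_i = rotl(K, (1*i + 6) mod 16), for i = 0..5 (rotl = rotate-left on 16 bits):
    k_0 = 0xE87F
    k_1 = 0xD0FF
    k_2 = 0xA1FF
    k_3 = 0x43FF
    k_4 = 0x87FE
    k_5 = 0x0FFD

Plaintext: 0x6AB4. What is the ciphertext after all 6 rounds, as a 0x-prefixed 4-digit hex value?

0xBEA6

s_0 = plaintext = 0x6AB4
s_1 = Round(s_0, k_0) = 0x1F0B
s_2 = Round(s_1, k_1) = 0x57C5
s_3 = Round(s_2, k_2) = 0x0D34
s_4 = Round(s_3, k_3) = 0x8A0E
s_5 = Round(s_4, k_4) = 0xF0DB
s_6 = Round(s_5, k_5) = 0xBEA6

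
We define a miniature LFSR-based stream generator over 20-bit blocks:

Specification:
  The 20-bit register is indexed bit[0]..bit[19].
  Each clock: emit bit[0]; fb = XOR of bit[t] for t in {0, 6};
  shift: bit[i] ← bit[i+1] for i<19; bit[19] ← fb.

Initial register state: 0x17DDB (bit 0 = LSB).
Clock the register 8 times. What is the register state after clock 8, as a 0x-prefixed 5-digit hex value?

reg_0 = 0x17DDB
clock 1: out=1, reg = 0x0BEED
clock 2: out=1, reg = 0x05F76
clock 3: out=0, reg = 0x82FBB
clock 4: out=1, reg = 0xC17DD
clock 5: out=1, reg = 0x60BEE
clock 6: out=0, reg = 0xB05F7
clock 7: out=1, reg = 0x582FB
clock 8: out=1, reg = 0x2C17D

0x2C17D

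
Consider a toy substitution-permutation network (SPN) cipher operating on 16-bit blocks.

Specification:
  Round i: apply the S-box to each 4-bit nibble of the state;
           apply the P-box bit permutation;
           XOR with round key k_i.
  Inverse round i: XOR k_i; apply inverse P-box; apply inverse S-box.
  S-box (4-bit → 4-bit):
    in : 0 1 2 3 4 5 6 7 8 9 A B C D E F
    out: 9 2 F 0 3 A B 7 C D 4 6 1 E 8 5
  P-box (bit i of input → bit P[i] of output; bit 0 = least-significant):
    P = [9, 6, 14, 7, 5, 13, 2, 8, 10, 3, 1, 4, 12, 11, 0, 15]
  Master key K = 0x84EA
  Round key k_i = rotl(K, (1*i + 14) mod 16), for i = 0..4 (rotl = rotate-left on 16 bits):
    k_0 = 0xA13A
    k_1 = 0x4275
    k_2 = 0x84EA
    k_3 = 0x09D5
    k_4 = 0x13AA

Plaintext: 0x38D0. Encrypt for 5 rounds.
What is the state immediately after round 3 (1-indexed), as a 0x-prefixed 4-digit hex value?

s_0 = plaintext = 0x38D0
s_1 = Round(s_0, k_0) = 0x82AC
s_2 = Round(s_1, k_1) = 0xC46A
s_3 = Round(s_2, k_2) = 0xF1C2
s_4 = Round(s_3, k_3) = 0x5B3C
s_5 = Round(s_4, k_4) = 0x99A0

0xF1C2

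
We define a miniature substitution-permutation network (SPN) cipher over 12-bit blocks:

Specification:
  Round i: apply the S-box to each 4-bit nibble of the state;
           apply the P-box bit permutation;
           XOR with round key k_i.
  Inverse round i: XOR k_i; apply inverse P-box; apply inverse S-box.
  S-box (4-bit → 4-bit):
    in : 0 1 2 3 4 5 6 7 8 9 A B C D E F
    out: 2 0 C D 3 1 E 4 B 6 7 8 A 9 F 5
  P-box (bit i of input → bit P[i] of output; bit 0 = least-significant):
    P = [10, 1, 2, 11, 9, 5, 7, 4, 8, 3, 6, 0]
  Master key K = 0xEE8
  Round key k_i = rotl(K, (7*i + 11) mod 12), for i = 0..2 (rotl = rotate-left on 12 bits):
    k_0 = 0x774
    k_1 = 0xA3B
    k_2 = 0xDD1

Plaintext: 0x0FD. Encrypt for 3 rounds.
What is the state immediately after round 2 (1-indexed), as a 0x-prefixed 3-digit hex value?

0x0F1

s_0 = plaintext = 0x0FD
s_1 = Round(s_0, k_0) = 0x9FC
s_2 = Round(s_1, k_1) = 0x0F1
s_3 = Round(s_2, k_2) = 0xF59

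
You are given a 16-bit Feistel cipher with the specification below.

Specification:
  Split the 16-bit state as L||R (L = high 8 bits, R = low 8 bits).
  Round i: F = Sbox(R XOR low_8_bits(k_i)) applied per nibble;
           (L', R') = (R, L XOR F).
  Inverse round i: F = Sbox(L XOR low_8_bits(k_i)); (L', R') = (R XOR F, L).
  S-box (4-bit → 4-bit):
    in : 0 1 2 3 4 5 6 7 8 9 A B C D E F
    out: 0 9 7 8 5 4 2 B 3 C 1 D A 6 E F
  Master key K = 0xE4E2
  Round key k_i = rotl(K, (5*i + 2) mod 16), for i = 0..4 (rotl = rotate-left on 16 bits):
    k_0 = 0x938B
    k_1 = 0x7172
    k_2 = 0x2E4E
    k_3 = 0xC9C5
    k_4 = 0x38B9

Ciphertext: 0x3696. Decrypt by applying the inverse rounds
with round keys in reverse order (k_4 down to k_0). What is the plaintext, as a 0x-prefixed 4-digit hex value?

s_0 = ciphertext = 0x3696
s_1 = InvRound(s_0, k_4) = 0xA936
s_2 = InvRound(s_1, k_3) = 0x1CA9
s_3 = InvRound(s_2, k_2) = 0xEE1C
s_4 = InvRound(s_3, k_1) = 0xD6EE
s_5 = InvRound(s_4, k_0) = 0xA8D6

0xA8D6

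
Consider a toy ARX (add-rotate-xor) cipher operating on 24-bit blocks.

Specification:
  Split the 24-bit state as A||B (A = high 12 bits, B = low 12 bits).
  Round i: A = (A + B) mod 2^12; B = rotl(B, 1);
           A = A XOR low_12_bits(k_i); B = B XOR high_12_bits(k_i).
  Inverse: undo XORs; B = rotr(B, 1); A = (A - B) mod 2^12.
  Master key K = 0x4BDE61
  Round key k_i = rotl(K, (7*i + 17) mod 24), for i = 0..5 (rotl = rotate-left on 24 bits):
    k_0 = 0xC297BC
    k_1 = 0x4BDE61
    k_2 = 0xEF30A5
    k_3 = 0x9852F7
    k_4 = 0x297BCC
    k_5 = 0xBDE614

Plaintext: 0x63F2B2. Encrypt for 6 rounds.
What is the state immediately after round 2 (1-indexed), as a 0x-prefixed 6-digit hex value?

0x6FB626

s_0 = plaintext = 0x63F2B2
s_1 = Round(s_0, k_0) = 0xF4D94D
s_2 = Round(s_1, k_1) = 0x6FB626
s_3 = Round(s_2, k_2) = 0xD842BF
s_4 = Round(s_3, k_3) = 0x2B4CFB
s_5 = Round(s_4, k_4) = 0x463B60
s_6 = Round(s_5, k_5) = 0x9D7D1F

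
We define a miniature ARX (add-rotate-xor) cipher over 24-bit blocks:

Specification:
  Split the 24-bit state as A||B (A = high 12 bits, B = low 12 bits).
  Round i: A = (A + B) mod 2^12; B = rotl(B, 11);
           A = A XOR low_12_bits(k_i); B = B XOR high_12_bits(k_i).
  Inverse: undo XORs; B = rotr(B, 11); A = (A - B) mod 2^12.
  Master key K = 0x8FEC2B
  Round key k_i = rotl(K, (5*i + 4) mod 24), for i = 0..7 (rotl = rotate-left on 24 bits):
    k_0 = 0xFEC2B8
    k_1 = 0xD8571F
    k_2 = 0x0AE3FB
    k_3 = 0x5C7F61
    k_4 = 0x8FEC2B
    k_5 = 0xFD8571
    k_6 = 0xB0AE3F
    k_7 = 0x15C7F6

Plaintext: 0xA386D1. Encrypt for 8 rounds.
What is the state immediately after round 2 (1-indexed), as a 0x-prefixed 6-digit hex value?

s_0 = plaintext = 0xA386D1
s_1 = Round(s_0, k_0) = 0x3B1484
s_2 = Round(s_1, k_1) = 0xF2AFC7
s_3 = Round(s_2, k_2) = 0xD0AF4D
s_4 = Round(s_3, k_3) = 0x336A61
s_5 = Round(s_4, k_4) = 0x1BC5CE
s_6 = Round(s_5, k_5) = 0x2FBD3F
s_7 = Round(s_6, k_6) = 0xE05595
s_8 = Round(s_7, k_7) = 0x46CB96

0xF2AFC7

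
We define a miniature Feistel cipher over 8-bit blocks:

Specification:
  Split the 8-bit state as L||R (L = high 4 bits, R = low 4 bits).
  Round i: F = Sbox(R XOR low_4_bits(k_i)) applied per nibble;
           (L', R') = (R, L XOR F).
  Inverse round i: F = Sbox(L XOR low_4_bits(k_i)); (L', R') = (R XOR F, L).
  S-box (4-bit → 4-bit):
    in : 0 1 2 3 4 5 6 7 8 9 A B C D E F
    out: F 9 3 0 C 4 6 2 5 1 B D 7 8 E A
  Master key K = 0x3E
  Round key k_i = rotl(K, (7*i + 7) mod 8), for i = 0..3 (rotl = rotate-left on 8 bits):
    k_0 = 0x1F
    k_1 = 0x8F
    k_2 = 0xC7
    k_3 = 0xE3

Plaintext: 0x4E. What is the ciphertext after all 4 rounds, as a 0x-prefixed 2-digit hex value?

0x69

s_0 = plaintext = 0x4E
s_1 = Round(s_0, k_0) = 0xED
s_2 = Round(s_1, k_1) = 0xDD
s_3 = Round(s_2, k_2) = 0xD6
s_4 = Round(s_3, k_3) = 0x69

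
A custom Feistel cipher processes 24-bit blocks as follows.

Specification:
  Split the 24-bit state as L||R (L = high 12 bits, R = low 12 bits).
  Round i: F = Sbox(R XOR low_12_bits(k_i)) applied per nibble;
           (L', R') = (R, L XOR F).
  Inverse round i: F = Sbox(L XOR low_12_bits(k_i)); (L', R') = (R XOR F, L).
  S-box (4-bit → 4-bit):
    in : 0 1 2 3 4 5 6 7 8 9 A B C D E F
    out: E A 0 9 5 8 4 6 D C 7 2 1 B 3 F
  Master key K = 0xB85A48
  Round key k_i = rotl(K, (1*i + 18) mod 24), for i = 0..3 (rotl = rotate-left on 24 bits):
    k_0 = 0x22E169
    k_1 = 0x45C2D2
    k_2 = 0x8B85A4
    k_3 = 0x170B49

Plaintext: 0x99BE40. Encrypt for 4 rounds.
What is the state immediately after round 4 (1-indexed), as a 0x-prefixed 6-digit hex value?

s_0 = plaintext = 0x99BE40
s_1 = Round(s_0, k_0) = 0xE40697
s_2 = Round(s_1, k_1) = 0x697B18
s_3 = Round(s_2, k_2) = 0xB185B6
s_4 = Round(s_3, k_3) = 0x5B68E7

0x5B68E7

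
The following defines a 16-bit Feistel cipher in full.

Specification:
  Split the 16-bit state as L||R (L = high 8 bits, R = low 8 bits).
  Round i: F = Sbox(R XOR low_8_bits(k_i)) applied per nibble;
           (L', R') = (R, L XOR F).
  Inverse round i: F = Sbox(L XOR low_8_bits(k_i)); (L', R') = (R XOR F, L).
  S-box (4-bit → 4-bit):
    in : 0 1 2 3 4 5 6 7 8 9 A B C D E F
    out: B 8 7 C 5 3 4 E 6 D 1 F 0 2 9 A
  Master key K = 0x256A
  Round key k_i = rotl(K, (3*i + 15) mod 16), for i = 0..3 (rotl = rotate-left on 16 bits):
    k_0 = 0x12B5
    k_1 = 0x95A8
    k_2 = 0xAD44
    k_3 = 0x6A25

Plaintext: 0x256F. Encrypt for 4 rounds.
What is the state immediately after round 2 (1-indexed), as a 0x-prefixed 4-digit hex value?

0x047F

s_0 = plaintext = 0x256F
s_1 = Round(s_0, k_0) = 0x6F04
s_2 = Round(s_1, k_1) = 0x047F
s_3 = Round(s_2, k_2) = 0x7FCB
s_4 = Round(s_3, k_3) = 0xCBE6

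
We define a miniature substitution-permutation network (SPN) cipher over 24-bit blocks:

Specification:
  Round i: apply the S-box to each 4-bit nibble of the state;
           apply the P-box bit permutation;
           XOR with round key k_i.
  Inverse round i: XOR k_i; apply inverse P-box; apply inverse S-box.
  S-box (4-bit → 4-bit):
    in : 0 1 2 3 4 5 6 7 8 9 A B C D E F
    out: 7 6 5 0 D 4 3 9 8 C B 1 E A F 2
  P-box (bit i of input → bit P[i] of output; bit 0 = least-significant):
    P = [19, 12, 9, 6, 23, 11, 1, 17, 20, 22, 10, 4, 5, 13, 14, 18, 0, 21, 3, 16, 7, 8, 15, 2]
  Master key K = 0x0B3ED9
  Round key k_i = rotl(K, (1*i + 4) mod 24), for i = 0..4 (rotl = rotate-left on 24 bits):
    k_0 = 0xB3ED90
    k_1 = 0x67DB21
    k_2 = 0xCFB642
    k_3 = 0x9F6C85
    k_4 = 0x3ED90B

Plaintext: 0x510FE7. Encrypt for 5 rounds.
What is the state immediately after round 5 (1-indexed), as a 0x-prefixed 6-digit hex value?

0xC99B70

s_0 = plaintext = 0x510FE7
s_1 = Round(s_0, k_0) = 0x5905FA
s_2 = Round(s_1, k_1) = 0x6E2749
s_3 = Round(s_2, k_2) = 0x7CF5B9
s_4 = Round(s_3, k_3) = 0x3E4A49
s_5 = Round(s_4, k_4) = 0xC99B70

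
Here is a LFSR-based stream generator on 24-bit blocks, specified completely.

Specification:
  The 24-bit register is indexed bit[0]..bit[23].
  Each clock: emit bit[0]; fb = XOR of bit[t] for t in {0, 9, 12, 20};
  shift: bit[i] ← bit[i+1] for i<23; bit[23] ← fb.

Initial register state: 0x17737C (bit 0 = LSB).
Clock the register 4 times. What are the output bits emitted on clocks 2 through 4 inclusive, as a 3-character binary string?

011

reg_0 = 0x17737C
clock 1: out=0, reg = 0x8BB9BE
clock 2: out=0, reg = 0xC5DCDF
clock 3: out=1, reg = 0x62EE6F
clock 4: out=1, reg = 0x317737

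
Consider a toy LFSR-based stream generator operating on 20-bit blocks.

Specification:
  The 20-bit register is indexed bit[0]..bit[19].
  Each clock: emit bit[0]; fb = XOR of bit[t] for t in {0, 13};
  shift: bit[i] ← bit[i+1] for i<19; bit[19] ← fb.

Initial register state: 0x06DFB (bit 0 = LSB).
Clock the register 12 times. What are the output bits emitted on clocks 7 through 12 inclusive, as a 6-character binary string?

reg_0 = 0x06DFB
clock 1: out=1, reg = 0x036FD
clock 2: out=1, reg = 0x01B7E
clock 3: out=0, reg = 0x00DBF
clock 4: out=1, reg = 0x806DF
clock 5: out=1, reg = 0xC036F
clock 6: out=1, reg = 0xE01B7
clock 7: out=1, reg = 0xF00DB
clock 8: out=1, reg = 0xF806D
clock 9: out=1, reg = 0xFC036
clock 10: out=0, reg = 0x7E01B
clock 11: out=1, reg = 0x3F00D
clock 12: out=1, reg = 0x1F806

111011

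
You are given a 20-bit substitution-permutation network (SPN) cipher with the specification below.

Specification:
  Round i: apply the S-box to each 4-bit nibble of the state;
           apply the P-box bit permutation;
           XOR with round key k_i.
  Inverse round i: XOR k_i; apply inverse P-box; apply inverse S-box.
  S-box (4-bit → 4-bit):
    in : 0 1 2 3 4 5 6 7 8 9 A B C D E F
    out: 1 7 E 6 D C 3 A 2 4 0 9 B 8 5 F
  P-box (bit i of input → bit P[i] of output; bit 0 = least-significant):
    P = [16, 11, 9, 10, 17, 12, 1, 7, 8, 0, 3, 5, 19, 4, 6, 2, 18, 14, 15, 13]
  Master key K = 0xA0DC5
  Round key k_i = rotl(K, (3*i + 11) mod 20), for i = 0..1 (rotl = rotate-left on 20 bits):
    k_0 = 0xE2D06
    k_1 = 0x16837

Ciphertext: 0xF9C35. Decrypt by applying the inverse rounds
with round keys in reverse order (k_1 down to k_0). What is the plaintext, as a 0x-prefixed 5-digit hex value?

s_0 = ciphertext = 0xF9C35
s_1 = InvRound(s_0, k_1) = 0xF0A1D
s_2 = InvRound(s_1, k_0) = 0xD8194

0xD8194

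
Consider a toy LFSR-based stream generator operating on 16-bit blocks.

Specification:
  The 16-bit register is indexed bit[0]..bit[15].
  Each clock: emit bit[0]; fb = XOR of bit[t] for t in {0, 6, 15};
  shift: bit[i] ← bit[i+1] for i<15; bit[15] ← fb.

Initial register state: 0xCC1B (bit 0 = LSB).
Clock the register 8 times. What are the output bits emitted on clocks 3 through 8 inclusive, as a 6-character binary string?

011000

reg_0 = 0xCC1B
clock 1: out=1, reg = 0x660D
clock 2: out=1, reg = 0xB306
clock 3: out=0, reg = 0xD983
clock 4: out=1, reg = 0x6CC1
clock 5: out=1, reg = 0x3660
clock 6: out=0, reg = 0x9B30
clock 7: out=0, reg = 0xCD98
clock 8: out=0, reg = 0xE6CC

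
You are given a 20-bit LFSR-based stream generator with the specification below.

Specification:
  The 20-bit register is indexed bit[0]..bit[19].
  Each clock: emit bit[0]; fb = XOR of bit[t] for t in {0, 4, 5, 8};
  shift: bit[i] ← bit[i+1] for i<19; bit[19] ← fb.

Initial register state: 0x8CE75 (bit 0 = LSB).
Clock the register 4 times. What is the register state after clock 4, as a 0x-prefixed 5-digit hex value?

reg_0 = 0x8CE75
clock 1: out=1, reg = 0xC673A
clock 2: out=0, reg = 0xE339D
clock 3: out=1, reg = 0xF19CE
clock 4: out=0, reg = 0xF8CE7

0xF8CE7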